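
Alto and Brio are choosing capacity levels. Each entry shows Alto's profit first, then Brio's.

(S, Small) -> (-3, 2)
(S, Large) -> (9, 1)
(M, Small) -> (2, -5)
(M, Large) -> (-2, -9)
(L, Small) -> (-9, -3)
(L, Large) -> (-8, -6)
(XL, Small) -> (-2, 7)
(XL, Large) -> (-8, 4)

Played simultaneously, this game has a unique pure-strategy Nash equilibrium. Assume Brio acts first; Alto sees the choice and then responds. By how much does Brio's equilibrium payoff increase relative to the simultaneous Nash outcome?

6

Work backward from Alto's decision.
- Small: BR = M, leader payoff -5.
- Large: BR = S, leader payoff 1.
Maximizing over -5, 1, Brio chooses Large. Subgame-perfect outcome: (S, Large) with payoffs (9, 1).
For the simultaneous game, intersect best replies.
Alto's best replies: Small→M; Large→S.
Brio's best replies: S→Small; M→Small; L→Small; XL→Small.
Only (M, Small) has each player best-responding; Nash payoffs (2, -5).
Brio's commitment gain: 1 − -5 = 6.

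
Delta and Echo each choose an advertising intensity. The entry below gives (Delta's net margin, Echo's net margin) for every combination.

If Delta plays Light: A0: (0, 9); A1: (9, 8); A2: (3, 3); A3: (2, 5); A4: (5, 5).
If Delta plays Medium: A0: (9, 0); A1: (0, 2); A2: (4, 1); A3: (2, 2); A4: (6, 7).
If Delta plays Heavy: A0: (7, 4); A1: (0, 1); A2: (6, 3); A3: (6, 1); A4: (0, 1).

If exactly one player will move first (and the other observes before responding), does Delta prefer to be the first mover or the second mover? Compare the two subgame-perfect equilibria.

second

If Delta leads: Echo's best replies are Light→A0, Medium→A4, Heavy→A0; Delta's induced payoffs 0, 6, 7; outcome (Heavy, A0), payoffs (7, 4).
If Echo leads: Delta's best replies are A0→Medium, A1→Light, A2→Heavy, A3→Heavy, A4→Medium; Echo's induced payoffs 0, 8, 3, 1, 7; outcome (Light, A1), payoffs (9, 8).
Delta gets 7 moving first and 9 moving second, so Delta prefers to move second.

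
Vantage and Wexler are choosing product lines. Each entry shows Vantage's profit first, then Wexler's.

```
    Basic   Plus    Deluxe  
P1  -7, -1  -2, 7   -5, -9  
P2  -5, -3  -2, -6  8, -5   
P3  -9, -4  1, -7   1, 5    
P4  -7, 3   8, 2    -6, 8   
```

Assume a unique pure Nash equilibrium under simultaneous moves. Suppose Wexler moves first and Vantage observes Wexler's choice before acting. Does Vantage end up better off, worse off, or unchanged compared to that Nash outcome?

better off

Work backward from Vantage's decision.
- Basic: Vantage compares -7, -5, -9, -7 and picks P2; Wexler would get -3.
- Plus: Vantage compares -2, -2, 1, 8 and picks P4; Wexler would get 2.
- Deluxe: Vantage compares -5, 8, 1, -6 and picks P2; Wexler would get -5.
Maximizing over -3, 2, -5, Wexler chooses Plus. Subgame-perfect outcome: (P4, Plus) with payoffs (8, 2).
Now find the simultaneous Nash equilibrium.
Vantage's best replies: Basic→P2; Plus→P4; Deluxe→P2.
Wexler's best replies: P1→Plus; P2→Basic; P3→Deluxe; P4→Deluxe.
Only (P2, Basic) has each player best-responding; Nash payoffs (-5, -3).
Vantage earns 8 sequentially versus -5 at the Nash outcome: better off.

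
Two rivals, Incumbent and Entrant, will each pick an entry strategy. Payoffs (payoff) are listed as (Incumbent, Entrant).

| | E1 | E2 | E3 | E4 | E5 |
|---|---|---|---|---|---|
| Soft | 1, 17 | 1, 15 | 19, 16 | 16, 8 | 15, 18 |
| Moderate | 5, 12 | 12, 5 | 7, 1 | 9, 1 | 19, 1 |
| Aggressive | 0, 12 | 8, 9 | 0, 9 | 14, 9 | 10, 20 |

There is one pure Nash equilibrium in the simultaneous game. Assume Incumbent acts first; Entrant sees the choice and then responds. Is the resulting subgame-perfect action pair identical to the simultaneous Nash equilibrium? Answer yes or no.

no

Entrant best-responds to each possible Incumbent move:
- Soft → Entrant plays E5 (best of 17, 15, 16, 8, 18); Incumbent gets 15.
- Moderate → Entrant plays E1 (best of 12, 5, 1, 1, 1); Incumbent gets 5.
- Aggressive → Entrant plays E5 (best of 12, 9, 9, 9, 20); Incumbent gets 10.
Maximizing over 15, 5, 10, Incumbent chooses Soft. Subgame-perfect outcome: (Soft, E5) with payoffs (15, 18).
For the simultaneous game, intersect best replies.
Incumbent's best replies: E1→Moderate; E2→Moderate; E3→Soft; E4→Soft; E5→Moderate.
Entrant's best replies: Soft→E5; Moderate→E1; Aggressive→E5.
Only (Moderate, E1) has each player best-responding; Nash payoffs (5, 12).
Sequential outcome (Soft, E5) differs from the Nash profile (Moderate, E1).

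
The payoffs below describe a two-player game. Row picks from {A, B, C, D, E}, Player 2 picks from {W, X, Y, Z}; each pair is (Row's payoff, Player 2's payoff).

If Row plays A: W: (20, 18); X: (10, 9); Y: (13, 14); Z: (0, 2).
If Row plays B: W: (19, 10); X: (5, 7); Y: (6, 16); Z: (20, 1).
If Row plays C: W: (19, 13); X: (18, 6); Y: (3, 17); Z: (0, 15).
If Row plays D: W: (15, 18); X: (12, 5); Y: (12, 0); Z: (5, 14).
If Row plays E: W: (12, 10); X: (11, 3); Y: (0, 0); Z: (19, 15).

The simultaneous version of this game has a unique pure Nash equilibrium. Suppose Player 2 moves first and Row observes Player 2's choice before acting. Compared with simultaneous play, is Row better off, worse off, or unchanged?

unchanged

Backward induction with Player 2 moving first.
- W → Row plays A (best of 20, 19, 19, 15, 12); Player 2 gets 18.
- X → Row plays C (best of 10, 5, 18, 12, 11); Player 2 gets 6.
- Y → Row plays A (best of 13, 6, 3, 12, 0); Player 2 gets 14.
- Z → Row plays B (best of 0, 20, 0, 5, 19); Player 2 gets 1.
Maximizing over 18, 6, 14, 1, Player 2 chooses W. Subgame-perfect outcome: (A, W) with payoffs (20, 18).
Under simultaneous play:
Row's best replies: W→A; X→C; Y→A; Z→B.
Player 2's best replies: A→W; B→Y; C→Y; D→W; E→Z.
Only (A, W) has each player best-responding; Nash payoffs (20, 18).
Row earns 20 sequentially versus 20 at the Nash outcome: unchanged.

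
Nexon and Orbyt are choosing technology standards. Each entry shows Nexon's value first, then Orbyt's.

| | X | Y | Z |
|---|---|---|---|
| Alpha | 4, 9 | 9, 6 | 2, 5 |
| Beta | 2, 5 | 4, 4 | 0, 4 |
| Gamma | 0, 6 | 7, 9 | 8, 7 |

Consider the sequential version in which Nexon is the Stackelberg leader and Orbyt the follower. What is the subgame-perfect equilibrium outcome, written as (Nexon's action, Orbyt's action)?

Solve by backward induction (Nexon leads).
- Alpha → Orbyt plays X (best of 9, 6, 5); Nexon gets 4.
- Beta → Orbyt plays X (best of 5, 4, 4); Nexon gets 2.
- Gamma → Orbyt plays Y (best of 6, 9, 7); Nexon gets 7.
Among 4, 2, 7, the best is 7 at Gamma. Subgame-perfect outcome: (Gamma, Y) with payoffs (7, 9).

(Gamma, Y)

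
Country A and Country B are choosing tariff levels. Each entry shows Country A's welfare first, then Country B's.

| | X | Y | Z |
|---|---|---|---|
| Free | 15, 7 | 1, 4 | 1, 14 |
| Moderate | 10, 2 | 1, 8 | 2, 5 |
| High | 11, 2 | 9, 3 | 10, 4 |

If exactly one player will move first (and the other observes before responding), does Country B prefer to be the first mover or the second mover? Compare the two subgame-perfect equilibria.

first

If Country A leads: Country B's best replies are Free→Z, Moderate→Y, High→Z; Country A's induced payoffs 1, 1, 10; outcome (High, Z), payoffs (10, 4).
If Country B leads: Country A's best replies are X→Free, Y→High, Z→High; Country B's induced payoffs 7, 3, 4; outcome (Free, X), payoffs (15, 7).
Country B gets 7 moving first and 4 moving second, so Country B prefers to move first.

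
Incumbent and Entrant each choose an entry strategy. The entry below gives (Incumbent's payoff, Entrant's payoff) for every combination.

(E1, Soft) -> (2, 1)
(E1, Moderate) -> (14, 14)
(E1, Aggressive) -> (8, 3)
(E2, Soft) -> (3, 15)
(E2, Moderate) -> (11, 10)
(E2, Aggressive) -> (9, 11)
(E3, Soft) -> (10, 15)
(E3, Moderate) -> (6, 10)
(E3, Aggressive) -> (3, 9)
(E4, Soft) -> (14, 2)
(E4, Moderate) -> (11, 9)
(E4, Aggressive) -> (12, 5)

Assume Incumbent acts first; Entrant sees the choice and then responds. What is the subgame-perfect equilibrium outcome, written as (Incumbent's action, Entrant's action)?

(E1, Moderate)

Work backward from Entrant's decision.
- E1 → Entrant plays Moderate (best of 1, 14, 3); Incumbent gets 14.
- E2 → Entrant plays Soft (best of 15, 10, 11); Incumbent gets 3.
- E3 → Entrant plays Soft (best of 15, 10, 9); Incumbent gets 10.
- E4 → Entrant plays Moderate (best of 2, 9, 5); Incumbent gets 11.
Maximizing over 14, 3, 10, 11, Incumbent chooses E1. Subgame-perfect outcome: (E1, Moderate) with payoffs (14, 14).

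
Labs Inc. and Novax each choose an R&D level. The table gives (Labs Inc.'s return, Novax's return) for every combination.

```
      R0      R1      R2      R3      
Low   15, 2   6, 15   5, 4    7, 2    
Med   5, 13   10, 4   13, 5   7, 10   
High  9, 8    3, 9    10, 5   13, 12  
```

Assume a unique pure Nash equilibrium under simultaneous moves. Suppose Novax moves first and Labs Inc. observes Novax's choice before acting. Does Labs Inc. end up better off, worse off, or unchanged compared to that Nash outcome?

unchanged

Solve by backward induction (Novax leads).
- R0: Labs Inc. compares 15, 5, 9 and picks Low; Novax would get 2.
- R1: Labs Inc. compares 6, 10, 3 and picks Med; Novax would get 4.
- R2: Labs Inc. compares 5, 13, 10 and picks Med; Novax would get 5.
- R3: Labs Inc. compares 7, 7, 13 and picks High; Novax would get 12.
Maximizing over 2, 4, 5, 12, Novax chooses R3. Subgame-perfect outcome: (High, R3) with payoffs (13, 12).
Now find the simultaneous Nash equilibrium.
Labs Inc.'s best replies: R0→Low; R1→Med; R2→Med; R3→High.
Novax's best replies: Low→R1; Med→R0; High→R3.
Only (High, R3) has each player best-responding; Nash payoffs (13, 12).
Labs Inc. earns 13 sequentially versus 13 at the Nash outcome: unchanged.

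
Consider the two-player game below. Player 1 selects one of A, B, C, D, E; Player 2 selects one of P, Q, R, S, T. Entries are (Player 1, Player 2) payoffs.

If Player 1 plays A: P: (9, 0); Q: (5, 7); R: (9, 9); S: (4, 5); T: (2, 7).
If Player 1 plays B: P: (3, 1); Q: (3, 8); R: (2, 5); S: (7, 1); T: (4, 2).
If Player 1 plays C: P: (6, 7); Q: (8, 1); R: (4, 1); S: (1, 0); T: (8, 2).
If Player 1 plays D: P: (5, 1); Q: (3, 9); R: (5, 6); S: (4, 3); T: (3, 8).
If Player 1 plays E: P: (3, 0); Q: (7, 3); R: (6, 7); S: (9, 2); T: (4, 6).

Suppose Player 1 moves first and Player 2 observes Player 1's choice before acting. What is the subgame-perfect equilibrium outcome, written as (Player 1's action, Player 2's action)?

Work backward from Player 2's decision.
- A → Player 2 plays R (best of 0, 7, 9, 5, 7); Player 1 gets 9.
- B → Player 2 plays Q (best of 1, 8, 5, 1, 2); Player 1 gets 3.
- C → Player 2 plays P (best of 7, 1, 1, 0, 2); Player 1 gets 6.
- D → Player 2 plays Q (best of 1, 9, 6, 3, 8); Player 1 gets 3.
- E → Player 2 plays R (best of 0, 3, 7, 2, 6); Player 1 gets 6.
Maximizing over 9, 3, 6, 3, 6, Player 1 chooses A. Subgame-perfect outcome: (A, R) with payoffs (9, 9).

(A, R)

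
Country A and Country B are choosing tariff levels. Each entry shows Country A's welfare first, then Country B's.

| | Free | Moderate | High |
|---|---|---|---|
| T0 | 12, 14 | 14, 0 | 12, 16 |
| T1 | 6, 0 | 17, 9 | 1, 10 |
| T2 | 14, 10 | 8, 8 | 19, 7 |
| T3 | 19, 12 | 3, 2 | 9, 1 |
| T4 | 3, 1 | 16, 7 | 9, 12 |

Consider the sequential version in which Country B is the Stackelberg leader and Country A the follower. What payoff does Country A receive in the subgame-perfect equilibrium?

19

Solve by backward induction (Country B leads).
- Free: BR = T3, leader payoff 12.
- Moderate: BR = T1, leader payoff 9.
- High: BR = T2, leader payoff 7.
Maximizing over 12, 9, 7, Country B chooses Free. Subgame-perfect outcome: (T3, Free) with payoffs (19, 12).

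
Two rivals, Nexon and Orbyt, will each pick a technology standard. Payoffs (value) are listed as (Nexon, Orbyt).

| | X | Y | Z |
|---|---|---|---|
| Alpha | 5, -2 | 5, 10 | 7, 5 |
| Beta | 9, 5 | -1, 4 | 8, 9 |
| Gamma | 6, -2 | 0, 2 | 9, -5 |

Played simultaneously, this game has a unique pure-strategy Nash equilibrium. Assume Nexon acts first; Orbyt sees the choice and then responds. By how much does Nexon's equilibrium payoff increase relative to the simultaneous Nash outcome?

Work backward from Orbyt's decision.
- Alpha: BR = Y, leader payoff 5.
- Beta: BR = Z, leader payoff 8.
- Gamma: BR = Y, leader payoff 0.
Nexon's induced payoffs are 5, 8, 0, so Nexon commits to Beta. Subgame-perfect outcome: (Beta, Z) with payoffs (8, 9).
For the simultaneous game, intersect best replies.
Nexon's best replies: X→Beta; Y→Alpha; Z→Gamma.
Orbyt's best replies: Alpha→Y; Beta→Z; Gamma→Y.
Only (Alpha, Y) has each player best-responding; Nash payoffs (5, 10).
Nexon's commitment gain: 8 − 5 = 3.

3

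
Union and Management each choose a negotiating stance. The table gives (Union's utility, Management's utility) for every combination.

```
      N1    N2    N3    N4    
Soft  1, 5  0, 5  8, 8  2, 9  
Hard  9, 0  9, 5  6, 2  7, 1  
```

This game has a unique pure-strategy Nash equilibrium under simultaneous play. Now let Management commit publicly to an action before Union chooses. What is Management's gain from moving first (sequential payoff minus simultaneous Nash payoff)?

3

Backward induction with Management moving first.
- N1: BR = Hard, leader payoff 0.
- N2: BR = Hard, leader payoff 5.
- N3: BR = Soft, leader payoff 8.
- N4: BR = Hard, leader payoff 1.
Management's induced payoffs are 0, 5, 8, 1, so Management commits to N3. Subgame-perfect outcome: (Soft, N3) with payoffs (8, 8).
Under simultaneous play:
Union's best replies: N1→Hard; N2→Hard; N3→Soft; N4→Hard.
Management's best replies: Soft→N4; Hard→N2.
Only (Hard, N2) has each player best-responding; Nash payoffs (9, 5).
Management's commitment gain: 8 − 5 = 3.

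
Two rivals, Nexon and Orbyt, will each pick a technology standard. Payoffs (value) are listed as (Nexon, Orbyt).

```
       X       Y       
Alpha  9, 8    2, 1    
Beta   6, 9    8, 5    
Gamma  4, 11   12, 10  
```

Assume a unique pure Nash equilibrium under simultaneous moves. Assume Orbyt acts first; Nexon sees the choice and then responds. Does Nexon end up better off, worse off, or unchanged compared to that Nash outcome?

Nexon best-responds to each possible Orbyt move:
- X: Nexon compares 9, 6, 4 and picks Alpha; Orbyt would get 8.
- Y: Nexon compares 2, 8, 12 and picks Gamma; Orbyt would get 10.
Maximizing over 8, 10, Orbyt chooses Y. Subgame-perfect outcome: (Gamma, Y) with payoffs (12, 10).
Now find the simultaneous Nash equilibrium.
Nexon's best replies: X→Alpha; Y→Gamma.
Orbyt's best replies: Alpha→X; Beta→X; Gamma→X.
Only (Alpha, X) has each player best-responding; Nash payoffs (9, 8).
Nexon earns 12 sequentially versus 9 at the Nash outcome: better off.

better off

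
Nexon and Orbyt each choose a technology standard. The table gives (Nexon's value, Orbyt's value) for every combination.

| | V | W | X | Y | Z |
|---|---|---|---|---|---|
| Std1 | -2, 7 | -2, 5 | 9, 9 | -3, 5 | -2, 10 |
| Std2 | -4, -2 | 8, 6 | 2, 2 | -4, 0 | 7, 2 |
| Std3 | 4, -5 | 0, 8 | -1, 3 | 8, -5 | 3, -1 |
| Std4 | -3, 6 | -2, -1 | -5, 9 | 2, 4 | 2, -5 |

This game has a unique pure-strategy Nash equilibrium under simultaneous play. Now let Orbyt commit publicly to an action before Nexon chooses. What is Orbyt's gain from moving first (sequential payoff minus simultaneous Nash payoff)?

Nexon best-responds to each possible Orbyt move:
- V → Nexon plays Std3 (best of -2, -4, 4, -3); Orbyt gets -5.
- W → Nexon plays Std2 (best of -2, 8, 0, -2); Orbyt gets 6.
- X → Nexon plays Std1 (best of 9, 2, -1, -5); Orbyt gets 9.
- Y → Nexon plays Std3 (best of -3, -4, 8, 2); Orbyt gets -5.
- Z → Nexon plays Std2 (best of -2, 7, 3, 2); Orbyt gets 2.
Orbyt's induced payoffs are -5, 6, 9, -5, 2, so Orbyt commits to X. Subgame-perfect outcome: (Std1, X) with payoffs (9, 9).
Now find the simultaneous Nash equilibrium.
Nexon's best replies: V→Std3; W→Std2; X→Std1; Y→Std3; Z→Std2.
Orbyt's best replies: Std1→Z; Std2→W; Std3→W; Std4→X.
Only (Std2, W) has each player best-responding; Nash payoffs (8, 6).
Orbyt's commitment gain: 9 − 6 = 3.

3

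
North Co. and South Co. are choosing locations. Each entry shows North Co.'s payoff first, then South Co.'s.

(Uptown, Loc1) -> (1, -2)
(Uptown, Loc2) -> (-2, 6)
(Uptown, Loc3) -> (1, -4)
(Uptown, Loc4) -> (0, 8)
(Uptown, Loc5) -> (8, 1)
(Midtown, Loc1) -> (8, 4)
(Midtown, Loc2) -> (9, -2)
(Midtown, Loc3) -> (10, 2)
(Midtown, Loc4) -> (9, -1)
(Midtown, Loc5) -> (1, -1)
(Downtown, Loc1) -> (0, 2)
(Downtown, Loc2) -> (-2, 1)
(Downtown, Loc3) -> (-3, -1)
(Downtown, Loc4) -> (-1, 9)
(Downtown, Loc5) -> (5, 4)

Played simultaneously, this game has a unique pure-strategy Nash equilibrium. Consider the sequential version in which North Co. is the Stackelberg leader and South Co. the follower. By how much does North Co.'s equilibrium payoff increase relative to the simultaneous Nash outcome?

0

South Co. best-responds to each possible North Co. move:
- Uptown → South Co. plays Loc4 (best of -2, 6, -4, 8, 1); North Co. gets 0.
- Midtown → South Co. plays Loc1 (best of 4, -2, 2, -1, -1); North Co. gets 8.
- Downtown → South Co. plays Loc4 (best of 2, 1, -1, 9, 4); North Co. gets -1.
Maximizing over 0, 8, -1, North Co. chooses Midtown. Subgame-perfect outcome: (Midtown, Loc1) with payoffs (8, 4).
For the simultaneous game, intersect best replies.
North Co.'s best replies: Loc1→Midtown; Loc2→Midtown; Loc3→Midtown; Loc4→Midtown; Loc5→Uptown.
South Co.'s best replies: Uptown→Loc4; Midtown→Loc1; Downtown→Loc4.
Only (Midtown, Loc1) has each player best-responding; Nash payoffs (8, 4).
North Co.'s commitment gain: 8 − 8 = 0.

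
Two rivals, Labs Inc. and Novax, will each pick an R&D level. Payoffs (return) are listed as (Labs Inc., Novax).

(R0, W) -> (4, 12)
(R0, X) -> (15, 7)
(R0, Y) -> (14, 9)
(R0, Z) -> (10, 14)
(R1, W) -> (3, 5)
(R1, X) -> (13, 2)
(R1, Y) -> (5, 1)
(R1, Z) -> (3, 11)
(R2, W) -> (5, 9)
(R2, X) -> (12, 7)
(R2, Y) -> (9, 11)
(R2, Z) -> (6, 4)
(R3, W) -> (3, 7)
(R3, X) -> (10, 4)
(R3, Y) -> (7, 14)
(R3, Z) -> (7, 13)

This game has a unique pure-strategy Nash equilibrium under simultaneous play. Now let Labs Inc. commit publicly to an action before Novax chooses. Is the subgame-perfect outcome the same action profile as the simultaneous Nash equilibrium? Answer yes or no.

yes

Novax best-responds to each possible Labs Inc. move:
- R0: BR = Z, leader payoff 10.
- R1: BR = Z, leader payoff 3.
- R2: BR = Y, leader payoff 9.
- R3: BR = Y, leader payoff 7.
Labs Inc.'s induced payoffs are 10, 3, 9, 7, so Labs Inc. commits to R0. Subgame-perfect outcome: (R0, Z) with payoffs (10, 14).
For the simultaneous game, intersect best replies.
Labs Inc.'s best replies: W→R2; X→R0; Y→R0; Z→R0.
Novax's best replies: R0→Z; R1→Z; R2→Y; R3→Y.
The unique mutual best reply is (R0, Z), giving (10, 14).
Sequential outcome (R0, Z) coincides with the Nash profile (R0, Z).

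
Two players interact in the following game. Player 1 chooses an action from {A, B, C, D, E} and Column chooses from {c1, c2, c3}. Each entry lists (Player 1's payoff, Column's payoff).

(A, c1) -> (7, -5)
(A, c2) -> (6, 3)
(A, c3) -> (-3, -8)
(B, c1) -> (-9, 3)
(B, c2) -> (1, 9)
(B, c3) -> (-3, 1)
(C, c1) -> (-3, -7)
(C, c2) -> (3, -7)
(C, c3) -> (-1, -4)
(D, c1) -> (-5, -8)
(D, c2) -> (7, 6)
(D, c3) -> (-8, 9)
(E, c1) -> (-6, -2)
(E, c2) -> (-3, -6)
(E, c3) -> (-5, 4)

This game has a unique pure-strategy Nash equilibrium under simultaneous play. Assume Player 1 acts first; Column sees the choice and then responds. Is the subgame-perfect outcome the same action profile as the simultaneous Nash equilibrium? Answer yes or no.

Backward induction with Player 1 moving first.
- A → Column plays c2 (best of -5, 3, -8); Player 1 gets 6.
- B → Column plays c2 (best of 3, 9, 1); Player 1 gets 1.
- C → Column plays c3 (best of -7, -7, -4); Player 1 gets -1.
- D → Column plays c3 (best of -8, 6, 9); Player 1 gets -8.
- E → Column plays c3 (best of -2, -6, 4); Player 1 gets -5.
Among 6, 1, -1, -8, -5, the best is 6 at A. Subgame-perfect outcome: (A, c2) with payoffs (6, 3).
Under simultaneous play:
Player 1's best replies: c1→A; c2→D; c3→C.
Column's best replies: A→c2; B→c2; C→c3; D→c3; E→c3.
Only (C, c3) has each player best-responding; Nash payoffs (-1, -4).
Sequential outcome (A, c2) differs from the Nash profile (C, c3).

no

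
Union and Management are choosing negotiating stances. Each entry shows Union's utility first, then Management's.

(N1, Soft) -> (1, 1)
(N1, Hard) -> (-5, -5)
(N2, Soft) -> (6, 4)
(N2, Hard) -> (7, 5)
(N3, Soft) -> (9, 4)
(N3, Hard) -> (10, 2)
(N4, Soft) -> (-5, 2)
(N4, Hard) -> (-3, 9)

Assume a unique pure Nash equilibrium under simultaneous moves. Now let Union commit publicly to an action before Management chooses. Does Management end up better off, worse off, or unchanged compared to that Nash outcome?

Backward induction with Union moving first.
- N1 → Management plays Soft (best of 1, -5); Union gets 1.
- N2 → Management plays Hard (best of 4, 5); Union gets 7.
- N3 → Management plays Soft (best of 4, 2); Union gets 9.
- N4 → Management plays Hard (best of 2, 9); Union gets -3.
Maximizing over 1, 7, 9, -3, Union chooses N3. Subgame-perfect outcome: (N3, Soft) with payoffs (9, 4).
Now find the simultaneous Nash equilibrium.
Union's best replies: Soft→N3; Hard→N3.
Management's best replies: N1→Soft; N2→Hard; N3→Soft; N4→Hard.
Only (N3, Soft) has each player best-responding; Nash payoffs (9, 4).
Management earns 4 sequentially versus 4 at the Nash outcome: unchanged.

unchanged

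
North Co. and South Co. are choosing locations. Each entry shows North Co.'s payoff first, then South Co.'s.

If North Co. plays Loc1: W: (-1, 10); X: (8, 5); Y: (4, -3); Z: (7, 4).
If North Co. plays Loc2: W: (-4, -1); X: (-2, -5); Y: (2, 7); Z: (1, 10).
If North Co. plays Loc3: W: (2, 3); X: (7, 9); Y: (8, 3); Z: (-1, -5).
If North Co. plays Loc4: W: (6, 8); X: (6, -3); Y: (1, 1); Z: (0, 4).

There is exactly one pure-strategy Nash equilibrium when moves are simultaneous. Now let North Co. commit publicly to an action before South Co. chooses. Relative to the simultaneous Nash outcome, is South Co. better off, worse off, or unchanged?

better off

Backward induction with North Co. moving first.
- Loc1 → South Co. plays W (best of 10, 5, -3, 4); North Co. gets -1.
- Loc2 → South Co. plays Z (best of -1, -5, 7, 10); North Co. gets 1.
- Loc3 → South Co. plays X (best of 3, 9, 3, -5); North Co. gets 7.
- Loc4 → South Co. plays W (best of 8, -3, 1, 4); North Co. gets 6.
Maximizing over -1, 1, 7, 6, North Co. chooses Loc3. Subgame-perfect outcome: (Loc3, X) with payoffs (7, 9).
For the simultaneous game, intersect best replies.
North Co.'s best replies: W→Loc4; X→Loc1; Y→Loc3; Z→Loc1.
South Co.'s best replies: Loc1→W; Loc2→Z; Loc3→X; Loc4→W.
Only (Loc4, W) has each player best-responding; Nash payoffs (6, 8).
South Co. earns 9 sequentially versus 8 at the Nash outcome: better off.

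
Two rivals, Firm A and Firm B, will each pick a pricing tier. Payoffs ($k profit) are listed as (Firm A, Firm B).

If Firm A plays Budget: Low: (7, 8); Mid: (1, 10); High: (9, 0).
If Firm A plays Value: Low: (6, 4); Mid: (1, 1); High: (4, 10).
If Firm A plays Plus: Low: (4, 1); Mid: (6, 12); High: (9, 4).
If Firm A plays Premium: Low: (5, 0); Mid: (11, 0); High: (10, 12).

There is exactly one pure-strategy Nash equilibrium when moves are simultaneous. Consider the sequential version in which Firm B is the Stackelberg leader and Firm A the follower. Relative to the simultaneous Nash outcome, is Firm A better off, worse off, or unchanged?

Firm A best-responds to each possible Firm B move:
- Low: Firm A compares 7, 6, 4, 5 and picks Budget; Firm B would get 8.
- Mid: Firm A compares 1, 1, 6, 11 and picks Premium; Firm B would get 0.
- High: Firm A compares 9, 4, 9, 10 and picks Premium; Firm B would get 12.
Maximizing over 8, 0, 12, Firm B chooses High. Subgame-perfect outcome: (Premium, High) with payoffs (10, 12).
Now find the simultaneous Nash equilibrium.
Firm A's best replies: Low→Budget; Mid→Premium; High→Premium.
Firm B's best replies: Budget→Mid; Value→High; Plus→Mid; Premium→High.
Only (Premium, High) has each player best-responding; Nash payoffs (10, 12).
Firm A earns 10 sequentially versus 10 at the Nash outcome: unchanged.

unchanged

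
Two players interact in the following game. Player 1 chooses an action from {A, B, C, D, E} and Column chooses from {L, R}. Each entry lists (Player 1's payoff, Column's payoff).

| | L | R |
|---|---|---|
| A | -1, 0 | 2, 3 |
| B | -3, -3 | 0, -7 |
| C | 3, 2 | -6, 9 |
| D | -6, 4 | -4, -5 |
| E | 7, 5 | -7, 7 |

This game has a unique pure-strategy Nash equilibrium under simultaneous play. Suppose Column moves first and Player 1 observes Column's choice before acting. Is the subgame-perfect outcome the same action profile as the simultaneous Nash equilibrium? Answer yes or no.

no

Player 1 best-responds to each possible Column move:
- L → Player 1 plays E (best of -1, -3, 3, -6, 7); Column gets 5.
- R → Player 1 plays A (best of 2, 0, -6, -4, -7); Column gets 3.
Maximizing over 5, 3, Column chooses L. Subgame-perfect outcome: (E, L) with payoffs (7, 5).
Now find the simultaneous Nash equilibrium.
Player 1's best replies: L→E; R→A.
Column's best replies: A→R; B→L; C→R; D→L; E→R.
The unique mutual best reply is (A, R), giving (2, 3).
Sequential outcome (E, L) differs from the Nash profile (A, R).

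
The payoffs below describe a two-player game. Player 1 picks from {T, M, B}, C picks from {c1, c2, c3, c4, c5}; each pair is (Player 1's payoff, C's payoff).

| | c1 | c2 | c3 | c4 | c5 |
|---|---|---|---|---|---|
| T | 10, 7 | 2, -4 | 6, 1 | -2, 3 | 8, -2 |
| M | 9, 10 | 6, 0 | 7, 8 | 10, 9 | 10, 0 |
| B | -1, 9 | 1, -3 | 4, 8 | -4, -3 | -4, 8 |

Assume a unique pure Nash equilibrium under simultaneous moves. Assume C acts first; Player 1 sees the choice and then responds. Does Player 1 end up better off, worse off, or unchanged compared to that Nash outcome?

Work backward from Player 1's decision.
- c1: BR = T, leader payoff 7.
- c2: BR = M, leader payoff 0.
- c3: BR = M, leader payoff 8.
- c4: BR = M, leader payoff 9.
- c5: BR = M, leader payoff 0.
Maximizing over 7, 0, 8, 9, 0, C chooses c4. Subgame-perfect outcome: (M, c4) with payoffs (10, 9).
Now find the simultaneous Nash equilibrium.
Player 1's best replies: c1→T; c2→M; c3→M; c4→M; c5→M.
C's best replies: T→c1; M→c1; B→c1.
Only (T, c1) has each player best-responding; Nash payoffs (10, 7).
Player 1 earns 10 sequentially versus 10 at the Nash outcome: unchanged.

unchanged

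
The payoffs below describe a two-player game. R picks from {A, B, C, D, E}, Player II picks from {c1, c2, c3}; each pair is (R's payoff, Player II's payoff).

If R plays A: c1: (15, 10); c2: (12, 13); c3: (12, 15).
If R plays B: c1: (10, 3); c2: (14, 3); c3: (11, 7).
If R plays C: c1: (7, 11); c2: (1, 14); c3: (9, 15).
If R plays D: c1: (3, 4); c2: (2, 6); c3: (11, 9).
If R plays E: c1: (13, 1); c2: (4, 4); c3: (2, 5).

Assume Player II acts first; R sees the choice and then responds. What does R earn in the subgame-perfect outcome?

Work backward from R's decision.
- c1: BR = A, leader payoff 10.
- c2: BR = B, leader payoff 3.
- c3: BR = A, leader payoff 15.
Player II's induced payoffs are 10, 3, 15, so Player II commits to c3. Subgame-perfect outcome: (A, c3) with payoffs (12, 15).

12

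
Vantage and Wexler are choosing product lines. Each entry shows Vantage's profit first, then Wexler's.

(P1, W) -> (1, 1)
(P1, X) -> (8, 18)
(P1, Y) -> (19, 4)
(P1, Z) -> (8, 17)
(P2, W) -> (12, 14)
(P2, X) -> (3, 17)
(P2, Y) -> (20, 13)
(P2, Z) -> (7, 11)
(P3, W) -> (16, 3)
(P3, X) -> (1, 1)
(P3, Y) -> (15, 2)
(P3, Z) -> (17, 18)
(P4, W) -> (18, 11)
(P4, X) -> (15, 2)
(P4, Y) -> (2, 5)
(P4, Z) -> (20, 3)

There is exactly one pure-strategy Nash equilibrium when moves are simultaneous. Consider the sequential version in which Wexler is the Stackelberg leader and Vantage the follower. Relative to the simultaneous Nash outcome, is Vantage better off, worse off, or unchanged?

better off

Solve by backward induction (Wexler leads).
- W → Vantage plays P4 (best of 1, 12, 16, 18); Wexler gets 11.
- X → Vantage plays P4 (best of 8, 3, 1, 15); Wexler gets 2.
- Y → Vantage plays P2 (best of 19, 20, 15, 2); Wexler gets 13.
- Z → Vantage plays P4 (best of 8, 7, 17, 20); Wexler gets 3.
Maximizing over 11, 2, 13, 3, Wexler chooses Y. Subgame-perfect outcome: (P2, Y) with payoffs (20, 13).
Now find the simultaneous Nash equilibrium.
Vantage's best replies: W→P4; X→P4; Y→P2; Z→P4.
Wexler's best replies: P1→X; P2→X; P3→Z; P4→W.
Only (P4, W) has each player best-responding; Nash payoffs (18, 11).
Vantage earns 20 sequentially versus 18 at the Nash outcome: better off.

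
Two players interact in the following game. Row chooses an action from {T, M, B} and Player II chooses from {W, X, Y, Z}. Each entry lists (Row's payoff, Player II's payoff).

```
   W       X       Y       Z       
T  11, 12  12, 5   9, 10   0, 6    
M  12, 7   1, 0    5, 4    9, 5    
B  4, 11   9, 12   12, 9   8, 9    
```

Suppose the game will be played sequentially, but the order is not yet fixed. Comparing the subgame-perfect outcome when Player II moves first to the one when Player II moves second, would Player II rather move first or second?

If Row leads: Player II's best replies are T→W, M→W, B→X; Row's induced payoffs 11, 12, 9; outcome (M, W), payoffs (12, 7).
If Player II leads: Row's best replies are W→M, X→T, Y→B, Z→M; Player II's induced payoffs 7, 5, 9, 5; outcome (B, Y), payoffs (12, 9).
Player II gets 9 moving first and 7 moving second, so Player II prefers to move first.

first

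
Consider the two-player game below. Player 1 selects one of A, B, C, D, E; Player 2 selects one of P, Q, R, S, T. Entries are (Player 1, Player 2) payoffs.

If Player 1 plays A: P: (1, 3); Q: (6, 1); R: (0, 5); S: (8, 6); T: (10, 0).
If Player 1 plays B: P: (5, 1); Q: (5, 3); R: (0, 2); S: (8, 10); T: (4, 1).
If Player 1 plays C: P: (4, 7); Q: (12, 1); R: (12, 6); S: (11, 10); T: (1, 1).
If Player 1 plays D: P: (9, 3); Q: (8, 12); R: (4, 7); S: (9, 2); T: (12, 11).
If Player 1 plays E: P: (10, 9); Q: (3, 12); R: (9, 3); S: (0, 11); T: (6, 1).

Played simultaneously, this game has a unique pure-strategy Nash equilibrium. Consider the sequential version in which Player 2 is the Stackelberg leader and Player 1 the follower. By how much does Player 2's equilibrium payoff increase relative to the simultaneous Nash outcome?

Work backward from Player 1's decision.
- P: BR = E, leader payoff 9.
- Q: BR = C, leader payoff 1.
- R: BR = C, leader payoff 6.
- S: BR = C, leader payoff 10.
- T: BR = D, leader payoff 11.
Player 2's induced payoffs are 9, 1, 6, 10, 11, so Player 2 commits to T. Subgame-perfect outcome: (D, T) with payoffs (12, 11).
For the simultaneous game, intersect best replies.
Player 1's best replies: P→E; Q→C; R→C; S→C; T→D.
Player 2's best replies: A→S; B→S; C→S; D→Q; E→Q.
Only (C, S) has each player best-responding; Nash payoffs (11, 10).
Player 2's commitment gain: 11 − 10 = 1.

1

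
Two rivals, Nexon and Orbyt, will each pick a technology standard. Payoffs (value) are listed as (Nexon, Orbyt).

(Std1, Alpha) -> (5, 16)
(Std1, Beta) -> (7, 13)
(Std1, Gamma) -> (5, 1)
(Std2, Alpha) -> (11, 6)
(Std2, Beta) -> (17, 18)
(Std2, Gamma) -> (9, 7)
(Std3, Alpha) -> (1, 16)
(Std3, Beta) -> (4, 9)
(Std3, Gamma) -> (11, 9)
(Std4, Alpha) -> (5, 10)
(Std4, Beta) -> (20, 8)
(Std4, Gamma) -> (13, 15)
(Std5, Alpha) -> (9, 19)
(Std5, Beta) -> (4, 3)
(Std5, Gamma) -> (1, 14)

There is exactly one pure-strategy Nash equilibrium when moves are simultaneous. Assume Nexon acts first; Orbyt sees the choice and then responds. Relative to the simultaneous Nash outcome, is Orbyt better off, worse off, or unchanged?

better off

Backward induction with Nexon moving first.
- Std1 → Orbyt plays Alpha (best of 16, 13, 1); Nexon gets 5.
- Std2 → Orbyt plays Beta (best of 6, 18, 7); Nexon gets 17.
- Std3 → Orbyt plays Alpha (best of 16, 9, 9); Nexon gets 1.
- Std4 → Orbyt plays Gamma (best of 10, 8, 15); Nexon gets 13.
- Std5 → Orbyt plays Alpha (best of 19, 3, 14); Nexon gets 9.
Nexon's induced payoffs are 5, 17, 1, 13, 9, so Nexon commits to Std2. Subgame-perfect outcome: (Std2, Beta) with payoffs (17, 18).
Now find the simultaneous Nash equilibrium.
Nexon's best replies: Alpha→Std2; Beta→Std4; Gamma→Std4.
Orbyt's best replies: Std1→Alpha; Std2→Beta; Std3→Alpha; Std4→Gamma; Std5→Alpha.
The unique mutual best reply is (Std4, Gamma), giving (13, 15).
Orbyt earns 18 sequentially versus 15 at the Nash outcome: better off.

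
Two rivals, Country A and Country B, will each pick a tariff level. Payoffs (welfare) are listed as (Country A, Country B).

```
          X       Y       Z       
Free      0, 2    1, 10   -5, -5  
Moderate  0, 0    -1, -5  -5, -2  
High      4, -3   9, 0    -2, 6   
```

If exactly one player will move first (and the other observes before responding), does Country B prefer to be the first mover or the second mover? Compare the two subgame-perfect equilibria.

second

If Country A leads: Country B's best replies are Free→Y, Moderate→X, High→Z; Country A's induced payoffs 1, 0, -2; outcome (Free, Y), payoffs (1, 10).
If Country B leads: Country A's best replies are X→High, Y→High, Z→High; Country B's induced payoffs -3, 0, 6; outcome (High, Z), payoffs (-2, 6).
Country B gets 6 moving first and 10 moving second, so Country B prefers to move second.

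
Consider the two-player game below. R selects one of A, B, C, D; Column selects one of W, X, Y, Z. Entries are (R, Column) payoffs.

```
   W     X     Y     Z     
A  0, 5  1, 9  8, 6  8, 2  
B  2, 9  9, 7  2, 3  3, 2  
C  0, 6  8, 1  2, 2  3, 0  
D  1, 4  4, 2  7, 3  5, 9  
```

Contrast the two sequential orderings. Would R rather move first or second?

If R leads: Column's best replies are A→X, B→W, C→W, D→Z; R's induced payoffs 1, 2, 0, 5; outcome (D, Z), payoffs (5, 9).
If Column leads: R's best replies are W→B, X→B, Y→A, Z→A; Column's induced payoffs 9, 7, 6, 2; outcome (B, W), payoffs (2, 9).
R gets 5 moving first and 2 moving second, so R prefers to move first.

first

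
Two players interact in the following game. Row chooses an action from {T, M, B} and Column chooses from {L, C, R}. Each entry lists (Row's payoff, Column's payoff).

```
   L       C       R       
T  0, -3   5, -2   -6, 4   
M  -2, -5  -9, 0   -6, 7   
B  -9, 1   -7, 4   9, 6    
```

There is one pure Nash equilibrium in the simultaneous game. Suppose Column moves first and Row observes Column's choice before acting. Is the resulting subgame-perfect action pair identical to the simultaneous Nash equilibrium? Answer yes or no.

yes

Work backward from Row's decision.
- L → Row plays T (best of 0, -2, -9); Column gets -3.
- C → Row plays T (best of 5, -9, -7); Column gets -2.
- R → Row plays B (best of -6, -6, 9); Column gets 6.
Among -3, -2, 6, the best is 6 at R. Subgame-perfect outcome: (B, R) with payoffs (9, 6).
Under simultaneous play:
Row's best replies: L→T; C→T; R→B.
Column's best replies: T→R; M→R; B→R.
Only (B, R) has each player best-responding; Nash payoffs (9, 6).
Sequential outcome (B, R) coincides with the Nash profile (B, R).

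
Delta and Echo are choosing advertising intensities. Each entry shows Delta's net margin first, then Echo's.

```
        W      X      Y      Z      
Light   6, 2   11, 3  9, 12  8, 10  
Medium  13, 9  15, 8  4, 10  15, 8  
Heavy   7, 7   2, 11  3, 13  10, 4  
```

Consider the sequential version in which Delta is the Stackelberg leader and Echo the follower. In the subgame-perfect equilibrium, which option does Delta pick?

Solve by backward induction (Delta leads).
- Light → Echo plays Y (best of 2, 3, 12, 10); Delta gets 9.
- Medium → Echo plays Y (best of 9, 8, 10, 8); Delta gets 4.
- Heavy → Echo plays Y (best of 7, 11, 13, 4); Delta gets 3.
Among 9, 4, 3, the best is 9 at Light. Subgame-perfect outcome: (Light, Y) with payoffs (9, 12).

Light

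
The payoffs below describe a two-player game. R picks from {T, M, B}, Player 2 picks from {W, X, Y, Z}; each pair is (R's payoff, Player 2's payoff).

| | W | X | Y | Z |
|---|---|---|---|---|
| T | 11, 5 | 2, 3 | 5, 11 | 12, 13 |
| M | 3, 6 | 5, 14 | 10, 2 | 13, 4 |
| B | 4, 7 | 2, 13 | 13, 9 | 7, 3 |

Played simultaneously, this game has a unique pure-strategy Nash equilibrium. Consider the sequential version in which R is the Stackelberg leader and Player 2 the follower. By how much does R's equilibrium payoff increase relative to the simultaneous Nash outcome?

7

Work backward from Player 2's decision.
- T → Player 2 plays Z (best of 5, 3, 11, 13); R gets 12.
- M → Player 2 plays X (best of 6, 14, 2, 4); R gets 5.
- B → Player 2 plays X (best of 7, 13, 9, 3); R gets 2.
Among 12, 5, 2, the best is 12 at T. Subgame-perfect outcome: (T, Z) with payoffs (12, 13).
For the simultaneous game, intersect best replies.
R's best replies: W→T; X→M; Y→B; Z→M.
Player 2's best replies: T→Z; M→X; B→X.
The unique mutual best reply is (M, X), giving (5, 14).
R's commitment gain: 12 − 5 = 7.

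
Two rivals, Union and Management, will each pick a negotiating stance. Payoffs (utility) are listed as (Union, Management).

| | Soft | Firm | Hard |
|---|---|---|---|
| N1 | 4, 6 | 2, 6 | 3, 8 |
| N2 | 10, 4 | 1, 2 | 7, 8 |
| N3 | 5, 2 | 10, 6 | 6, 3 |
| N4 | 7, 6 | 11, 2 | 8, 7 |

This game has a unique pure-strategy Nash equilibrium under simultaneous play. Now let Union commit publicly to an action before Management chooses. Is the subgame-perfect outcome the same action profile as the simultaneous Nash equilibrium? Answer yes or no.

Management best-responds to each possible Union move:
- N1: BR = Hard, leader payoff 3.
- N2: BR = Hard, leader payoff 7.
- N3: BR = Firm, leader payoff 10.
- N4: BR = Hard, leader payoff 8.
Maximizing over 3, 7, 10, 8, Union chooses N3. Subgame-perfect outcome: (N3, Firm) with payoffs (10, 6).
Under simultaneous play:
Union's best replies: Soft→N2; Firm→N4; Hard→N4.
Management's best replies: N1→Hard; N2→Hard; N3→Firm; N4→Hard.
The unique mutual best reply is (N4, Hard), giving (8, 7).
Sequential outcome (N3, Firm) differs from the Nash profile (N4, Hard).

no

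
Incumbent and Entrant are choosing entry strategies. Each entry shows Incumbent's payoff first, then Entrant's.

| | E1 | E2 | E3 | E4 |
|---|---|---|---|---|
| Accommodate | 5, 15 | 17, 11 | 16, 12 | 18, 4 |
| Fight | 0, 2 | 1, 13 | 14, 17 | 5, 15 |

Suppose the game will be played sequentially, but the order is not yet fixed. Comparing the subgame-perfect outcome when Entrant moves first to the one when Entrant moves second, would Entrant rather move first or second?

second

If Incumbent leads: Entrant's best replies are Accommodate→E1, Fight→E3; Incumbent's induced payoffs 5, 14; outcome (Fight, E3), payoffs (14, 17).
If Entrant leads: Incumbent's best replies are E1→Accommodate, E2→Accommodate, E3→Accommodate, E4→Accommodate; Entrant's induced payoffs 15, 11, 12, 4; outcome (Accommodate, E1), payoffs (5, 15).
Entrant gets 15 moving first and 17 moving second, so Entrant prefers to move second.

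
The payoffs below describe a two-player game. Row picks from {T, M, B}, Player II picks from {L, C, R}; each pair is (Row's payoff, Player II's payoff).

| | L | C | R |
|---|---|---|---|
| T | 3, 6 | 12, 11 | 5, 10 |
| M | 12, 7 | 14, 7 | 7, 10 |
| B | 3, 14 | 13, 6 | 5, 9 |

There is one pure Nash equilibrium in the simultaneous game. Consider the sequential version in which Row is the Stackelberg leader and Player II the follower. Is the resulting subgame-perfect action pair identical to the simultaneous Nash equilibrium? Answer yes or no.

Solve by backward induction (Row leads).
- T: BR = C, leader payoff 12.
- M: BR = R, leader payoff 7.
- B: BR = L, leader payoff 3.
Row's induced payoffs are 12, 7, 3, so Row commits to T. Subgame-perfect outcome: (T, C) with payoffs (12, 11).
For the simultaneous game, intersect best replies.
Row's best replies: L→M; C→M; R→M.
Player II's best replies: T→C; M→R; B→L.
The unique mutual best reply is (M, R), giving (7, 10).
Sequential outcome (T, C) differs from the Nash profile (M, R).

no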